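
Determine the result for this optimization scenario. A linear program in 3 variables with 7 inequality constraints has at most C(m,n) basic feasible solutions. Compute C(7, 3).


Each vertex corresponds to some choice of n active constraints out of m, so the number of vertices is at most C(m, n) = m! / (n!(m-n)!).
m = 7, n = 3
Numerator: 7 * 6 * 5
Denominator: 3! = 6
C(7, 3) = 35


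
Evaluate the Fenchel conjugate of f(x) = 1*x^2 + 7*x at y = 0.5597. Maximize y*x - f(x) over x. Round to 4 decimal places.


f*(y) = sup_x {y*x - a*x^2 - b*x} = sup_x {(y-b)*x - a*x^2}
FOC: (y - b) - 2a*x = 0 => x* = (y - b)/(2a)
x* = (0.5597 - 7)/(2*1) = -3.2202
f*(0.5597) = (y-b)^2/(4a) = (0.5597 - 7)^2/(4*1)
= 41.4775/4 = 10.3694


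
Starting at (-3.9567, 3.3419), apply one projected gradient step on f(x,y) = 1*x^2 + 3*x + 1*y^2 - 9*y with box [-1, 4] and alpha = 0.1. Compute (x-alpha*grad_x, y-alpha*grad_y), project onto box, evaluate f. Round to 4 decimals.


Step 1: Compute gradient at (-3.9567, 3.3419).
grad_x = 2*1*-3.9567 + 3 = -4.9134
grad_y = 2*1*3.3419 - 9 = -2.3162
Step 2: Gradient step.
x_raw = -3.9567 - 0.1*-4.9134 = -3.4654
y_raw = 3.3419 - 0.1*-2.3162 = 3.5735
Step 3: Project onto [-1, 4].
x_proj = clip(-3.4654) = -1.0
y_proj = clip(3.5735) = 3.5735
Step 4: Evaluate f.
f(-1.0, 3.5735) = -21.3916


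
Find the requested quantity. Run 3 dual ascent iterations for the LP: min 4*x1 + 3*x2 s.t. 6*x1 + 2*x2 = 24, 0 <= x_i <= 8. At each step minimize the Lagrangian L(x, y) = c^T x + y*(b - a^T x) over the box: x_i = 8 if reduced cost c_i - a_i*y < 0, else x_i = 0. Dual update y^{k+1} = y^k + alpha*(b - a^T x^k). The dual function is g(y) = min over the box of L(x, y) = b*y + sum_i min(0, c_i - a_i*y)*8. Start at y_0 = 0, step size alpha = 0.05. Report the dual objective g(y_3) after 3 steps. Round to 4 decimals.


Dual ascent for LP: min 4*x1 + 3*x2, 6*x1 + 2*x2 = 24, 0 <= x_i <= 8
Step 1: y^k = 0.0, reduced costs: (4.0, 3.0)
  x^k = (0.0, 0.0), subgradient = b - a^T x = 24.0
  y^{k+1} = 0.0 + 0.05*24.0 = 1.2
Step 2: y^k = 1.2, reduced costs: (-3.2, 0.6)
  x^k = (8.0, 0.0), subgradient = b - a^T x = -24.0
  y^{k+1} = 1.2 + 0.05*-24.0 = -0.0
Step 3: y^k = -0.0, reduced costs: (4.0, 3.0)
  x^k = (0.0, 0.0), subgradient = b - a^T x = 24.0
  y^{k+1} = -0.0 + 0.05*24.0 = 1.2
Dual objective at y_3 = 1.2: reduced costs (-3.2, 0.6), box minimizer x = (8.0, 0.0)
g(y_3) = b*y + (c1 - a1*y)*x1 + (c2 - a2*y)*x2 = 24*1.2 + (-3.2)*8.0 + 0.6*0.0 = 28.8 - 25.6 + 0.0 = 3.2


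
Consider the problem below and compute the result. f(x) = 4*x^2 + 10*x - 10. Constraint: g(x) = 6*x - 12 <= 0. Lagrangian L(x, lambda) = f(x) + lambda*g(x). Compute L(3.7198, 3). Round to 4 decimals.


Step 1: Evaluate f(x).
f(3.7198) = 4*3.7198^2 + 10*3.7198 - 10 = 82.5456
Step 2: Evaluate g(x).
g(3.7198) = 6*3.7198 - 12 = 10.3188
Step 3: Compute Lagrangian.
L = 82.5456 + 3*10.3188 = 113.502


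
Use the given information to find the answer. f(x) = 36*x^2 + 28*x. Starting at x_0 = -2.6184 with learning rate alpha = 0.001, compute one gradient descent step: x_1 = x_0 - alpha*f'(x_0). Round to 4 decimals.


We compute the gradient at x_0 and apply the update.
f'(x) = 72*x + 28
f'(-2.6184) = 72*-2.6184 + 28 = -160.5248
x_1 = -2.6184 - 0.001*-160.5248 = -2.4579


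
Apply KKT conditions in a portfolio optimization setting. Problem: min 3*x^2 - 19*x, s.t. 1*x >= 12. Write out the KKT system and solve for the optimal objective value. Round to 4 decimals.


Step 1: Try lambda = 0 (constraint inactive).
x_unc = 19/(2*3) = 3.1667
Check: 1*3.1667 = 3.1667 < 12 -- violated!
Step 2: Constraint must be active: 1*x = 12
x* = 12/1 = 12.0
lambda = (2*3*12.0 - 19)/1 = 53.0
Step 3: Compute optimal value.
f(x*) = 3*12.0^2 - 19*12.0 = 204.0


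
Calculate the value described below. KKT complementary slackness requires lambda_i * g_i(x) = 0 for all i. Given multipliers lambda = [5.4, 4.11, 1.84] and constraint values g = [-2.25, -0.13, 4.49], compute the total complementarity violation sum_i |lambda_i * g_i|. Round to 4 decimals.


KKT complementary slackness check:
lambda_1 * g_1 = 5.4 * -2.25 = -12.15
lambda_2 * g_2 = 4.11 * -0.13 = -0.5343
lambda_3 * g_3 = 1.84 * 4.49 = 8.2616
Total violation = 12.15 + 0.5343 + 8.2616 = 20.9459


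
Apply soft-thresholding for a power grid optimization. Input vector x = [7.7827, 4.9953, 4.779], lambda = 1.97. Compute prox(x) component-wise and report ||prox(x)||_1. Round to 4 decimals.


Soft-thresholding with lambda = 1.97:
prox(7.7827) = sign(7.7827)*max(|7.7827| - 1.97, 0) = 5.8127
prox(4.9953) = sign(4.9953)*max(|4.9953| - 1.97, 0) = 3.0253
prox(4.779) = sign(4.779)*max(|4.779| - 1.97, 0) = 2.809
prox(x) = [5.8127, 3.0253, 2.809]
||prox(x)||_1 = 5.8127 + 3.0253 + 2.809 = 11.647


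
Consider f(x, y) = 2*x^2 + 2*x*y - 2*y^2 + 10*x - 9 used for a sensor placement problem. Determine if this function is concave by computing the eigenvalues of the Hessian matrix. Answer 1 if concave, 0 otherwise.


The Hessian of f(x,y) = 2*x^2 + 2*x*y - 2*y^2 + 10*x - 9 is:
H = [[4, 2], [2, -4]]
Trace = 4 - 4 = 0
Determinant = 4*-4 - (2)^2 = -20
Discriminant = (0)^2 - 4*-20 = 80.0
Eigenvalues: lambda_1 = -4.4721, lambda_2 = 4.4721
The function is not concave.

0


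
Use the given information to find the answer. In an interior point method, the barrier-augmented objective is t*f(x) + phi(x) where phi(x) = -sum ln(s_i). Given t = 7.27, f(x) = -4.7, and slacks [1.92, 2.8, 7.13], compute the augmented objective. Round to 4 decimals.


Step 1: Compute log-barrier.
ln values: [0.6523, 1.0296, 1.9643]
phi = -(0.6523 + 1.0296 + 1.9643) = -3.6463
Step 2: Compute augmented objective.
t*f(x) = 7.27*-4.7 = -34.169
Total = -34.169 - 3.6463 = -37.8153


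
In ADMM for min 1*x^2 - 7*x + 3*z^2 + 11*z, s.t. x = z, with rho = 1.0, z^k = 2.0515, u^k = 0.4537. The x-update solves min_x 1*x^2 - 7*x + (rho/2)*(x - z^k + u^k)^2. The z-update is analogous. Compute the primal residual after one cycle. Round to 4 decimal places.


ADMM iteration with rho = 1.0, z^k = 2.0515, u^k = 0.4537
Step 1: x-update.
Minimize 1*x^2 - 7*x + (1.0/2)*(x - 2.0515 + 0.4537)^2
FOC: (2*1 + 1.0)*x = 7 + 1.0*(2.0515 - 0.4537)
x^{k+1} = 2.8659
Step 2: z-update.
Minimize 3*z^2 + 11*z + (1.0/2)*(2.8659 - z + 0.4537)^2
FOC: (2*3 + 1.0)*z = -11 + 1.0*(2.8659 + 0.4537)
z^{k+1} = -1.0972
Step 3: u-update.
u^{k+1} = 0.4537 + 2.8659 + 1.0972 = 4.4168
Step 4: Primal residual = |2.8659 + 1.0972| = 3.9631


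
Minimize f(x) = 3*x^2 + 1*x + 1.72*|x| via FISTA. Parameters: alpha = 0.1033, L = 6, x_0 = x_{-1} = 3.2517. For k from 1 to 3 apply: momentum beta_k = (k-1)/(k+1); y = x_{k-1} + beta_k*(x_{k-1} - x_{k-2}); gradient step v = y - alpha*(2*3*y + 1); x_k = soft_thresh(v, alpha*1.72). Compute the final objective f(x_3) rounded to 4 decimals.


FISTA on f(x) = 3*x^2 + 1*x + 1.72*|x|
L = 6, alpha = 0.1033
Iteration 1: beta = 0.0, y = 3.2517 + 0.0*(3.2517 - 3.2517) = 3.2517
  grad(y) = 20.5102, v = y - alpha*grad = 1.133
  prox(v) = soft_thresh(1.133, 0.1777) = 0.9553
Iteration 2: beta = 0.3333, y = 0.9553 + 0.3333*(0.9553 - 3.2517) = 0.1899
  grad(y) = 2.1392, v = y - alpha*grad = -0.0311
  prox(v) = soft_thresh(-0.0311, 0.1777) = 0.0
Iteration 3: beta = 0.5, y = 0.0 + 0.5*(0.0 - 0.9553) = -0.4777
  grad(y) = -1.866, v = y - alpha*grad = -0.2849
  prox(v) = soft_thresh(-0.2849, 0.1777) = -0.1072
f(x_3) = 3*(-0.1072)^2 + 1*(-0.1072) + 1.72*|-0.1072| = 0.1117


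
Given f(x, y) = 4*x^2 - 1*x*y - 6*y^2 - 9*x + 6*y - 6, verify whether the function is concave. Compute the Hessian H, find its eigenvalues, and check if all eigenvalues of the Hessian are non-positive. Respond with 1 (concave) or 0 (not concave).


The Hessian of f(x,y) = 4*x^2 - 1*x*y - 6*y^2 - 9*x + 6*y - 6 is:
H = [[8, -1], [-1, -12]]
Trace = 8 - 12 = -4
Determinant = 8*-12 - (-1)^2 = -97
Discriminant = (-4)^2 - 4*-97 = 404.0
Eigenvalues: lambda_1 = -12.0499, lambda_2 = 8.0499
The function is not concave.

0


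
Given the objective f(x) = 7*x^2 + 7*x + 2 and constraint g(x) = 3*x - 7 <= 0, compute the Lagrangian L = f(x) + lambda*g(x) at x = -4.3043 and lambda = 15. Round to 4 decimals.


Step 1: Evaluate f(x).
f(-4.3043) = 7*(-4.3043)^2 + 7*(-4.3043) + 2 = 101.5589
Step 2: Evaluate g(x).
g(-4.3043) = 3*-4.3043 - 7 = -19.9129
Step 3: Compute Lagrangian.
L = 101.5589 + 15*-19.9129 = -197.1346


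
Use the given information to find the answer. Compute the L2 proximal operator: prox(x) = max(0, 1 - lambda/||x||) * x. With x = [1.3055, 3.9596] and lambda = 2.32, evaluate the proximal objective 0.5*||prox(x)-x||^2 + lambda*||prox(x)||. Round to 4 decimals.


Step 1: Compute ||x||.
||x|| = 4.1693
Step 2: Compute scaling factor.
scale = max(0, 1 - 2.32/4.1693) = 0.4435
Step 3: prox(x) = [0.5791, 1.7563]
||prox(x)|| = 1.8493
Step 4: Proximal objective.
0.5*||prox-x||^2 = 2.6912
lambda*||prox|| = 4.2904
Total = 6.9815


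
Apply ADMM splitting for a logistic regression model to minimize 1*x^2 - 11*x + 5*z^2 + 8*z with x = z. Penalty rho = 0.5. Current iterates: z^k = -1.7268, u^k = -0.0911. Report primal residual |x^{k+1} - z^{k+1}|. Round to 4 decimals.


ADMM iteration with rho = 0.5, z^k = -1.7268, u^k = -0.0911
Step 1: x-update.
Minimize 1*x^2 - 11*x + (0.5/2)*(x + 1.7268 - 0.0911)^2
FOC: (2*1 + 0.5)*x = 11 + 0.5*(-1.7268 + 0.0911)
x^{k+1} = 4.0729
Step 2: z-update.
Minimize 5*z^2 + 8*z + (0.5/2)*(4.0729 - z - 0.0911)^2
FOC: (2*5 + 0.5)*z = -8 + 0.5*(4.0729 - 0.0911)
z^{k+1} = -0.5723
Step 3: u-update.
u^{k+1} = -0.0911 + 4.0729 + 0.5723 = 4.5541
Step 4: Primal residual = |4.0729 + 0.5723| = 4.6452


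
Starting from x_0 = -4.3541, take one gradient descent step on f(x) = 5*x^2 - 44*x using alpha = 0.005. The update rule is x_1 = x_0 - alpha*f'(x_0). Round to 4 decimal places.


We compute the gradient at x_0 and apply the update.
f'(x) = 10*x - 44
f'(-4.3541) = 10*-4.3541 - 44 = -87.541
x_1 = -4.3541 - 0.005*-87.541 = -3.9164


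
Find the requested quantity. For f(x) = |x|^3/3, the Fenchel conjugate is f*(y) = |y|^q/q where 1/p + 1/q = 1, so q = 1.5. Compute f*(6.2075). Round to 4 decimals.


The conjugate exponent q satisfies 1/p + 1/q = 1.
p = 3, so q = 3/(3 - 1) = 1.5
|y|^q = 6.2075^1.5 = 15.4659
f*(6.2075) = 15.4659 / 1.5 = 10.3106


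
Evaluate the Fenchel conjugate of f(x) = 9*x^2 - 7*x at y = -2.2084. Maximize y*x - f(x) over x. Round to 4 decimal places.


f*(y) = sup_x {y*x - a*x^2 - b*x} = sup_x {(y-b)*x - a*x^2}
FOC: (y - b) - 2a*x = 0 => x* = (y - b)/(2a)
x* = (-2.2084 + 7)/(2*9) = 0.2662
f*(-2.2084) = (y-b)^2/(4a) = (-2.2084 + 7)^2/(4*9)
= 22.9594/36 = 0.6378


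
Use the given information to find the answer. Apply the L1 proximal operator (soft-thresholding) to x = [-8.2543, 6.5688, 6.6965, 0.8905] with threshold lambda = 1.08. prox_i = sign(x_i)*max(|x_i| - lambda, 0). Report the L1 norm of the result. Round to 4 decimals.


Soft-thresholding with lambda = 1.08:
prox(-8.2543) = sign(-8.2543)*max(|-8.2543| - 1.08, 0) = -7.1743
prox(6.5688) = sign(6.5688)*max(|6.5688| - 1.08, 0) = 5.4888
prox(6.6965) = sign(6.6965)*max(|6.6965| - 1.08, 0) = 5.6165
prox(0.8905) = sign(0.8905)*max(|0.8905| - 1.08, 0) = 0.0
prox(x) = [-7.1743, 5.4888, 5.6165, 0.0]
||prox(x)||_1 = 7.1743 + 5.4888 + 5.6165 + 0.0 = 18.2796


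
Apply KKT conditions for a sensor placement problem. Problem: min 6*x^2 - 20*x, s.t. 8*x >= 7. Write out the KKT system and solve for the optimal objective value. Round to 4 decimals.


Step 1: Try lambda = 0 (constraint inactive).
Stationarity: 2*6*x - 20 = 0
x* = 20/(2*6) = 5/3 = 1.6667 (rounded; the exact value 5/3 is used below)
Check constraint: 8*1.6667 = 13.3336 >= 7 -- satisfied.
Step 2: Compute optimal value.
f(x*) = 6*(5/3)^2 - 20*(5/3) = -16.6667


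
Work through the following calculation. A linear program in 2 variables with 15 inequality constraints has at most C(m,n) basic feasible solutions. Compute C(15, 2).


Each vertex corresponds to some choice of n active constraints out of m, so the number of vertices is at most C(m, n) = m! / (n!(m-n)!).
m = 15, n = 2
Numerator: 15 * 14
Denominator: 2! = 2
C(15, 2) = 105


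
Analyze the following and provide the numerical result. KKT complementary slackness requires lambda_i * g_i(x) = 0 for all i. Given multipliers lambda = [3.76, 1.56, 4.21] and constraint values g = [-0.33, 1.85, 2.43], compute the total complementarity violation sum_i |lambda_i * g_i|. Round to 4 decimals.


KKT complementary slackness check:
lambda_1 * g_1 = 3.76 * -0.33 = -1.2408
lambda_2 * g_2 = 1.56 * 1.85 = 2.886
lambda_3 * g_3 = 4.21 * 2.43 = 10.2303
Total violation = 1.2408 + 2.886 + 10.2303 = 14.3571


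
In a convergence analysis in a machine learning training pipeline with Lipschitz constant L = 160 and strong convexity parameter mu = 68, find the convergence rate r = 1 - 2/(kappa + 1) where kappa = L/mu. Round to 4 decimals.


Step 1: Compute the condition number.
kappa = L/mu = 160/68 = 2.3529
Step 2: Compute the convergence rate.
r = 1 - 2/(kappa + 1) = 1 - 2*mu/(L + mu) = (L - mu)/(L + mu) = 92/228 = 0.4035


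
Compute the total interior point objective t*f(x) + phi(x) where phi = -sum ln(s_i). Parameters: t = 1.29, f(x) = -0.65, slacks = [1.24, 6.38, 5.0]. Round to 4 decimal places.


Step 1: Compute log-barrier.
ln values: [0.2151, 1.8532, 1.6094]
phi = -(0.2151 + 1.8532 + 1.6094) = -3.6777
Step 2: Compute augmented objective.
t*f(x) = 1.29*-0.65 = -0.8385
Total = -0.8385 - 3.6777 = -4.5162


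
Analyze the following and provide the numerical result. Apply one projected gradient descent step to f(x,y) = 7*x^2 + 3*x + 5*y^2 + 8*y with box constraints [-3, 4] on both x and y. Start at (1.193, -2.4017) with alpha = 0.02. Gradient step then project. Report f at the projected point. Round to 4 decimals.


Step 1: Compute gradient at (1.193, -2.4017).
grad_x = 2*7*1.193 + 3 = 19.702
grad_y = 2*5*-2.4017 + 8 = -16.017
Step 2: Gradient step.
x_raw = 1.193 - 0.02*19.702 = 0.799
y_raw = -2.4017 - 0.02*-16.017 = -2.0814
Step 3: Project onto [-3, 4].
x_proj = clip(0.799) = 0.799
y_proj = clip(-2.0814) = -2.0814
Step 4: Evaluate f.
f(0.799, -2.0814) = 11.8747


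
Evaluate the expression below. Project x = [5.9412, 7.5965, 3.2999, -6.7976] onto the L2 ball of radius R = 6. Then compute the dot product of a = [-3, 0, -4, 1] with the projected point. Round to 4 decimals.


Step 1: Compute ||x|| (intermediates to 6 decimals).
||x|| = sqrt(5.9412^2 + 7.5965^2 + 3.2999^2 + (-6.7976)^2) = 12.251587
Step 2: Project.
Since ||x|| > R, scale = R/||x|| = 6/12.251587 = 0.489732, proj(x) = scale * x
proj(x) = [2.909596, 3.720249, 1.616067, -3.329002]
Step 3: Dot product.
a^T * proj(x) = -3*2.909596 + 0*3.720249 - 4*1.616067 + 1*(-3.329002) = -18.5221


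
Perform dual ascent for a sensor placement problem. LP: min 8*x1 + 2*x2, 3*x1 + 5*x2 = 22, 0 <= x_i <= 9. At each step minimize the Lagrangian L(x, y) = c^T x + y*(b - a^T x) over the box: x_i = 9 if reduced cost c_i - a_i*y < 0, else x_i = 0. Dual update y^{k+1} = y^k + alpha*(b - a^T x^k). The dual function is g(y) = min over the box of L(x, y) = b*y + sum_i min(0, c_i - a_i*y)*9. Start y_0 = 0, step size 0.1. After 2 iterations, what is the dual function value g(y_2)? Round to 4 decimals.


Dual ascent for LP: min 8*x1 + 2*x2, 3*x1 + 5*x2 = 22, 0 <= x_i <= 9
Step 1: y^k = 0.0, reduced costs: (8.0, 2.0)
  x^k = (0.0, 0.0), subgradient = b - a^T x = 22.0
  y^{k+1} = 0.0 + 0.1*22.0 = 2.2
Step 2: y^k = 2.2, reduced costs: (1.4, -9.0)
  x^k = (0.0, 9.0), subgradient = b - a^T x = -23.0
  y^{k+1} = 2.2 + 0.1*-23.0 = -0.1
Dual objective at y_2 = -0.1: reduced costs (8.3, 2.5), box minimizer x = (0.0, 0.0)
g(y_2) = b*y + (c1 - a1*y)*x1 + (c2 - a2*y)*x2 = 22*(-0.1) + 8.3*0.0 + 2.5*0.0 = -2.2 + 0.0 + 0.0 = -2.2


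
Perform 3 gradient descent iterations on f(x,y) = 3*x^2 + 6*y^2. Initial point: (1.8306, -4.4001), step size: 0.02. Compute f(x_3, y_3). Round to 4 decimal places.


Gradient descent on f(x,y) = 3*x^2 + 6*y^2.
Starting point: (1.8306, -4.4001), alpha = 0.02
Step 1: grad_x = 2*3*1.8306 = 10.9836, grad_y = 2*6*-4.4001 = -52.8012
  x_1 = 1.8306 - 0.02*10.9836 = 1.6109
  y_1 = -4.4001 - 0.02*-52.8012 = -3.3441
Step 2: grad_x = 2*3*1.6109 = 9.6656, grad_y = 2*6*-3.3441 = -40.1289
  x_2 = 1.6109 - 0.02*9.6656 = 1.4176
  y_2 = -3.3441 - 0.02*-40.1289 = -2.5415
Step 3: grad_x = 2*3*1.4176 = 8.5057, grad_y = 2*6*-2.5415 = -30.498
  x_3 = 1.4176 - 0.02*8.5057 = 1.2475
  y_3 = -2.5415 - 0.02*-30.498 = -1.9315
f(1.2475, -1.9315) = 3*1.2475^2 + 6*(-1.9315)^2 = 27.0538


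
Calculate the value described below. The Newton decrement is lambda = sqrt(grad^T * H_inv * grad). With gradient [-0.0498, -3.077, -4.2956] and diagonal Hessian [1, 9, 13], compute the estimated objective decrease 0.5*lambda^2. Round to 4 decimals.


Step 1: H is diagonal, so H^(-1) * g = [-0.0498, -0.3419, -0.3304].
Step 2: g^T H^(-1) g = sum_i g_i^2 / H_ii
  = (-0.0498)^2/1 + (-3.077)^2/9 + (-4.2956)^2/13
  = 0.0025 + 1.052 + 1.4194 = 2.4739
Step 3: Objective decrease = 0.5 * g^T H^(-1) g = 1.2369


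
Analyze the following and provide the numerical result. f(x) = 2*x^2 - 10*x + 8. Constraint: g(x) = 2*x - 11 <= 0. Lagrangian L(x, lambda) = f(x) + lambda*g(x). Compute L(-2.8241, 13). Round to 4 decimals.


Step 1: Evaluate f(x).
f(-2.8241) = 2*(-2.8241)^2 - 10*(-2.8241) + 8 = 52.1921
Step 2: Evaluate g(x).
g(-2.8241) = 2*-2.8241 - 11 = -16.6482
Step 3: Compute Lagrangian.
L = 52.1921 + 13*-16.6482 = -164.2345


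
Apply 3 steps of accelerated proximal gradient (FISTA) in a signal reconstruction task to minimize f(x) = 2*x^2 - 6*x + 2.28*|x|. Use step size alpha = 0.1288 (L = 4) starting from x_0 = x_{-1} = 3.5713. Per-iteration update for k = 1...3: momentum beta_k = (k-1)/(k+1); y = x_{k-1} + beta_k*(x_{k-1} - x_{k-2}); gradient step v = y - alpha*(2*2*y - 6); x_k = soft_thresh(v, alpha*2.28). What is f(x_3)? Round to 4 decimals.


FISTA on f(x) = 2*x^2 - 6*x + 2.28*|x|
L = 4, alpha = 0.1288
Iteration 1: beta = 0.0, y = 3.5713 + 0.0*(3.5713 - 3.5713) = 3.5713
  grad(y) = 8.2852, v = y - alpha*grad = 2.5042
  prox(v) = soft_thresh(2.5042, 0.2937) = 2.2105
Iteration 2: beta = 0.3333, y = 2.2105 + 0.3333*(2.2105 - 3.5713) = 1.7569
  grad(y) = 1.0276, v = y - alpha*grad = 1.6245
  prox(v) = soft_thresh(1.6245, 0.2937) = 1.3309
Iteration 3: beta = 0.5, y = 1.3309 + 0.5*(1.3309 - 2.2105) = 0.8911
  grad(y) = -2.4357, v = y - alpha*grad = 1.2048
  prox(v) = soft_thresh(1.2048, 0.2937) = 0.9111
f(x_3) = 2*0.9111^2 - 6*0.9111 + 2.28*|0.9111| = -1.7291


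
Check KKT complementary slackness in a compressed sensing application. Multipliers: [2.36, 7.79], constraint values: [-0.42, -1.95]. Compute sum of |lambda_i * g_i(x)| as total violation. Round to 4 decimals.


KKT complementary slackness check:
lambda_1 * g_1 = 2.36 * -0.42 = -0.9912
lambda_2 * g_2 = 7.79 * -1.95 = -15.1905
Total violation = 0.9912 + 15.1905 = 16.1817


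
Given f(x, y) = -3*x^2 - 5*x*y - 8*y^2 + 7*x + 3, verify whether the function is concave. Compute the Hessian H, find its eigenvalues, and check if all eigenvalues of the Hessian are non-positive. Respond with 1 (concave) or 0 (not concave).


The Hessian of f(x,y) = -3*x^2 - 5*x*y - 8*y^2 + 7*x + 3 is:
H = [[-6, -5], [-5, -16]]
Trace = -6 - 16 = -22
Determinant = -6*-16 - (-5)^2 = 71
Discriminant = (-22)^2 - 4*71 = 200.0
Eigenvalues: lambda_1 = -18.0711, lambda_2 = -3.9289
The function is concave.

1


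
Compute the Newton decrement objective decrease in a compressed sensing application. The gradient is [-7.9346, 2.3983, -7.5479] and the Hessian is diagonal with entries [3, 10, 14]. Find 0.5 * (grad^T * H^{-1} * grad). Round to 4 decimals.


Step 1: H is diagonal, so H^(-1) * g = [-2.6449, 0.2398, -0.5391].
Step 2: g^T H^(-1) g = sum_i g_i^2 / H_ii
  = (-7.9346)^2/3 + (2.3983)^2/10 + (-7.5479)^2/14
  = 20.986 + 0.5752 + 4.0693 = 25.6305
Step 3: Objective decrease = 0.5 * g^T H^(-1) g = 12.8152


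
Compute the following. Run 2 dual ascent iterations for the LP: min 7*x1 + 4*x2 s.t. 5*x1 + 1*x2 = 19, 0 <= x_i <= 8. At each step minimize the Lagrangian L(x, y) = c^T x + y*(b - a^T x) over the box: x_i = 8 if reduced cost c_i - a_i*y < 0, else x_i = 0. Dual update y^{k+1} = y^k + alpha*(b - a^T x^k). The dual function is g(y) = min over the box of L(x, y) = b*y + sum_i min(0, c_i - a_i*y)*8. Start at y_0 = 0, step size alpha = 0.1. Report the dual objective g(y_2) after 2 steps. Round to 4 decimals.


Dual ascent for LP: min 7*x1 + 4*x2, 5*x1 + 1*x2 = 19, 0 <= x_i <= 8
Step 1: y^k = 0.0, reduced costs: (7.0, 4.0)
  x^k = (0.0, 0.0), subgradient = b - a^T x = 19.0
  y^{k+1} = 0.0 + 0.1*19.0 = 1.9
Step 2: y^k = 1.9, reduced costs: (-2.5, 2.1)
  x^k = (8.0, 0.0), subgradient = b - a^T x = -21.0
  y^{k+1} = 1.9 + 0.1*-21.0 = -0.2
Dual objective at y_2 = -0.2: reduced costs (8.0, 4.2), box minimizer x = (0.0, 0.0)
g(y_2) = b*y + (c1 - a1*y)*x1 + (c2 - a2*y)*x2 = 19*(-0.2) + 8.0*0.0 + 4.2*0.0 = -3.8 + 0.0 + 0.0 = -3.8


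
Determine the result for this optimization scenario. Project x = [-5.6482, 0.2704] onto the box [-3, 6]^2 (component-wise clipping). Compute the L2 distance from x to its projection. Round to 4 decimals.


Project each component onto [-3, 6].
clip(-5.6482) = -3.0, clip(0.2704) = 0.2704
Projection = [-3.0, 0.2704]
Squared diffs: [7.013, 0.0]
Distance = sqrt(7.013) = 2.6482


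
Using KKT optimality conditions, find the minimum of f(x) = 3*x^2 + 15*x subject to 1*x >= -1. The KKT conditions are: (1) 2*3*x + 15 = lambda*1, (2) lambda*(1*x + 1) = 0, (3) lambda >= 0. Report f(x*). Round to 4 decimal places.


Step 1: Try lambda = 0 (constraint inactive).
x_unc = -15/(2*3) = -2.5
Check: 1*-2.5 = -2.5 < -1 -- violated!
Step 2: Constraint must be active: 1*x = -1
x* = -1/1 = -1.0
lambda = (2*3*(-1.0) + 15)/1 = 9.0
Step 3: Compute optimal value.
f(x*) = 3*(-1.0)^2 + 15*(-1.0) = -12.0


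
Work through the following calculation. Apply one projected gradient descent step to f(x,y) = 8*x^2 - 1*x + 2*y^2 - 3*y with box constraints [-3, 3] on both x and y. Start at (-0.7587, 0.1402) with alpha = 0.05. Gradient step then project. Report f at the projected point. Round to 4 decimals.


Step 1: Compute gradient at (-0.7587, 0.1402).
grad_x = 2*8*-0.7587 - 1 = -13.1392
grad_y = 2*2*0.1402 - 3 = -2.4392
Step 2: Gradient step.
x_raw = -0.7587 - 0.05*-13.1392 = -0.1017
y_raw = 0.1402 - 0.05*-2.4392 = 0.2622
Step 3: Project onto [-3, 3].
x_proj = clip(-0.1017) = -0.1017
y_proj = clip(0.2622) = 0.2622
Step 4: Evaluate f.
f(-0.1017, 0.2622) = -0.4645


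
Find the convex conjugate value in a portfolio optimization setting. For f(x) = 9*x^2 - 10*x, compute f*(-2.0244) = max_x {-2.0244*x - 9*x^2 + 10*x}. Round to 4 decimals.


f*(y) = sup_x {y*x - a*x^2 - b*x} = sup_x {(y-b)*x - a*x^2}
FOC: (y - b) - 2a*x = 0 => x* = (y - b)/(2a)
x* = (-2.0244 + 10)/(2*9) = 0.4431
f*(-2.0244) = (y-b)^2/(4a) = (-2.0244 + 10)^2/(4*9)
= 63.6102/36 = 1.7669


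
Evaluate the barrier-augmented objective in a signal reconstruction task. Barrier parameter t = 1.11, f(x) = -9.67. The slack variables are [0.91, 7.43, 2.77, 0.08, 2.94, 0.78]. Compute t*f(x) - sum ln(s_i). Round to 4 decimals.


Step 1: Compute log-barrier.
ln values: [-0.0943, 2.0055, 1.0188, -2.5257, 1.0784, -0.2485]
phi = -(-0.0943 + 2.0055 + 1.0188 - 2.5257 + 1.0784 - 0.2485) = -1.2343
Step 2: Compute augmented objective.
t*f(x) = 1.11*-9.67 = -10.7337
Total = -10.7337 - 1.2343 = -11.968


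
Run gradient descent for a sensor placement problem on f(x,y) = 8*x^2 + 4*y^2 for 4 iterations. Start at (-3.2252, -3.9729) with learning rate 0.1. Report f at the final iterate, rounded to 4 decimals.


Gradient descent on f(x,y) = 8*x^2 + 4*y^2.
Starting point: (-3.2252, -3.9729), alpha = 0.1
Step 1: grad_x = 2*8*-3.2252 = -51.6032, grad_y = 2*4*-3.9729 = -31.7832
  x_1 = -3.2252 - 0.1*-51.6032 = 1.9351
  y_1 = -3.9729 - 0.1*-31.7832 = -0.7946
Step 2: grad_x = 2*8*1.9351 = 30.9619, grad_y = 2*4*-0.7946 = -6.3566
  x_2 = 1.9351 - 0.1*30.9619 = -1.1611
  y_2 = -0.7946 - 0.1*-6.3566 = -0.1589
Step 3: grad_x = 2*8*-1.1611 = -18.5772, grad_y = 2*4*-0.1589 = -1.2713
  x_3 = -1.1611 - 0.1*-18.5772 = 0.6966
  y_3 = -0.1589 - 0.1*-1.2713 = -0.0318
Step 4: grad_x = 2*8*0.6966 = 11.1463, grad_y = 2*4*-0.0318 = -0.2543
  x_4 = 0.6966 - 0.1*11.1463 = -0.418
  y_4 = -0.0318 - 0.1*-0.2543 = -0.0064
f(-0.418, -0.0064) = 8*(-0.418)^2 + 4*(-0.0064)^2 = 1.3979


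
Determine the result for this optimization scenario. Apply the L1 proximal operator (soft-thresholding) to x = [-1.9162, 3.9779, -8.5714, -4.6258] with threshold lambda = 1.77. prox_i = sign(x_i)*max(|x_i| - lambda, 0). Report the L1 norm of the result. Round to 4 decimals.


Soft-thresholding with lambda = 1.77:
prox(-1.9162) = sign(-1.9162)*max(|-1.9162| - 1.77, 0) = -0.1462
prox(3.9779) = sign(3.9779)*max(|3.9779| - 1.77, 0) = 2.2079
prox(-8.5714) = sign(-8.5714)*max(|-8.5714| - 1.77, 0) = -6.8014
prox(-4.6258) = sign(-4.6258)*max(|-4.6258| - 1.77, 0) = -2.8558
prox(x) = [-0.1462, 2.2079, -6.8014, -2.8558]
||prox(x)||_1 = 0.1462 + 2.2079 + 6.8014 + 2.8558 = 12.0113


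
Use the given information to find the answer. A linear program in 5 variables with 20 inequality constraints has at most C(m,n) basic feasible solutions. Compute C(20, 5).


Each vertex corresponds to some choice of n active constraints out of m, so the number of vertices is at most C(m, n) = m! / (n!(m-n)!).
m = 20, n = 5
Numerator: 20 * 19 * 18 * 17 * 16
Denominator: 5! = 120
C(20, 5) = 15504


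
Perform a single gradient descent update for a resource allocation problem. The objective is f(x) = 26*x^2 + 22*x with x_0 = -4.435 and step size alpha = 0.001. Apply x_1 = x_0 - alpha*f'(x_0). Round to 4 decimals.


We compute the gradient at x_0 and apply the update.
f'(x) = 52*x + 22
f'(-4.435) = 52*-4.435 + 22 = -208.62
x_1 = -4.435 - 0.001*-208.62 = -4.2264


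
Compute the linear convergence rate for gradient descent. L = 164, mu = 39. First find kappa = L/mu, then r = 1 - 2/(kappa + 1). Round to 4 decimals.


Step 1: Compute the condition number.
kappa = L/mu = 164/39 = 4.2051
Step 2: Compute the convergence rate.
r = 1 - 2/(kappa + 1) = 1 - 2*mu/(L + mu) = (L - mu)/(L + mu) = 125/203 = 0.6158


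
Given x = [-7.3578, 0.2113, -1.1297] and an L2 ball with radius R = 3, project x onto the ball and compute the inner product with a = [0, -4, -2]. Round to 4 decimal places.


Step 1: Compute ||x|| (intermediates to 6 decimals).
||x|| = sqrt((-7.3578)^2 + 0.2113^2 + (-1.1297)^2) = 7.447019
Step 2: Project.
Since ||x|| > R, scale = R/||x|| = 3/7.447019 = 0.402846, proj(x) = scale * x
proj(x) = [-2.96406, 0.085121, -0.455095]
Step 3: Dot product.
a^T * proj(x) = 0*(-2.96406) - 4*0.085121 - 2*(-0.455095) = 0.5697


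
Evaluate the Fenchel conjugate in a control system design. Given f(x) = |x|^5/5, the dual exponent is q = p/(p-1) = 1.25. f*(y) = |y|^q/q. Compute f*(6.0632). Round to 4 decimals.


The conjugate exponent q satisfies 1/p + 1/q = 1.
p = 5, so q = 5/(5 - 1) = 1.25
|y|^q = 6.0632^1.25 = 9.5143
f*(6.0632) = 9.5143 / 1.25 = 7.6114


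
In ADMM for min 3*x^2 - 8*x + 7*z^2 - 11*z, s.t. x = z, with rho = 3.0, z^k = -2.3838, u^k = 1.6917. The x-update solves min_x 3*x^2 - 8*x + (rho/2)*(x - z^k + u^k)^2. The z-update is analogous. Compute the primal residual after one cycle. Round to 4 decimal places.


ADMM iteration with rho = 3.0, z^k = -2.3838, u^k = 1.6917
Step 1: x-update.
Minimize 3*x^2 - 8*x + (3.0/2)*(x + 2.3838 + 1.6917)^2
FOC: (2*3 + 3.0)*x = 8 + 3.0*(-2.3838 - 1.6917)
x^{k+1} = -0.4696
Step 2: z-update.
Minimize 7*z^2 - 11*z + (3.0/2)*(-0.4696 - z + 1.6917)^2
FOC: (2*7 + 3.0)*z = 11 + 3.0*(-0.4696 + 1.6917)
z^{k+1} = 0.8627
Step 3: u-update.
u^{k+1} = 1.6917 - 0.4696 - 0.8627 = 0.3594
Step 4: Primal residual = |-0.4696 - 0.8627| = 1.3323


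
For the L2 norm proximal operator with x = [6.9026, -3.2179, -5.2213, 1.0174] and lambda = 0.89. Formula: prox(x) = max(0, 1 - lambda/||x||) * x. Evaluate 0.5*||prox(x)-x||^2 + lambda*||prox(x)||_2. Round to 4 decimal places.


Step 1: Compute ||x||.
||x|| = 9.2897
Step 2: Compute scaling factor.
scale = max(0, 1 - 0.89/9.2897) = 0.9042
Step 3: prox(x) = [6.2413, -2.9096, -4.7211, 0.9199]
||prox(x)|| = 8.3997
Step 4: Proximal objective.
0.5*||prox-x||^2 = 0.3961
lambda*||prox|| = 7.4757
Total = 7.8718


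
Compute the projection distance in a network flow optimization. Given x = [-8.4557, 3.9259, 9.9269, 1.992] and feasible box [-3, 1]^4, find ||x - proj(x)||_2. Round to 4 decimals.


Project each component onto [-3, 1].
clip(-8.4557) = -3.0, clip(3.9259) = 1.0, clip(9.9269) = 1.0, clip(1.992) = 1.0
Projection = [-3.0, 1.0, 1.0, 1.0]
Squared diffs: [29.7647, 8.5609, 79.6895, 0.9841]
Distance = sqrt(118.9992) = 10.9087


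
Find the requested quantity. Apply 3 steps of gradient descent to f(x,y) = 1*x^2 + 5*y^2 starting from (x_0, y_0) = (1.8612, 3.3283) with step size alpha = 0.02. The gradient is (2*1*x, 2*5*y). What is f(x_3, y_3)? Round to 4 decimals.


Gradient descent on f(x,y) = 1*x^2 + 5*y^2.
Starting point: (1.8612, 3.3283), alpha = 0.02
Step 1: grad_x = 2*1*1.8612 = 3.7224, grad_y = 2*5*3.3283 = 33.283
  x_1 = 1.8612 - 0.02*3.7224 = 1.7868
  y_1 = 3.3283 - 0.02*33.283 = 2.6626
Step 2: grad_x = 2*1*1.7868 = 3.5735, grad_y = 2*5*2.6626 = 26.6264
  x_2 = 1.7868 - 0.02*3.5735 = 1.7153
  y_2 = 2.6626 - 0.02*26.6264 = 2.1301
Step 3: grad_x = 2*1*1.7153 = 3.4306, grad_y = 2*5*2.1301 = 21.3011
  x_3 = 1.7153 - 0.02*3.4306 = 1.6467
  y_3 = 2.1301 - 0.02*21.3011 = 1.7041
f(1.6467, 1.7041) = 1*1.6467^2 + 5*1.7041^2 = 17.2311


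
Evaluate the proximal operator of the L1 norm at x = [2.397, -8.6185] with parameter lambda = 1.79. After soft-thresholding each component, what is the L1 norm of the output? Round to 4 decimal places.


Soft-thresholding with lambda = 1.79:
prox(2.397) = sign(2.397)*max(|2.397| - 1.79, 0) = 0.607
prox(-8.6185) = sign(-8.6185)*max(|-8.6185| - 1.79, 0) = -6.8285
prox(x) = [0.607, -6.8285]
||prox(x)||_1 = 0.607 + 6.8285 = 7.4355


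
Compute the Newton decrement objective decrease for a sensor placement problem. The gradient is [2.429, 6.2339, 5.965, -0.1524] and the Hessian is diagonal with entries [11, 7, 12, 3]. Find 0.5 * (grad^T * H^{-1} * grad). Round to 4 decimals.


Step 1: H is diagonal, so H^(-1) * g = [0.2208, 0.8906, 0.4971, -0.0508].
Step 2: g^T H^(-1) g = sum_i g_i^2 / H_ii
  = (2.429)^2/11 + (6.2339)^2/7 + (5.965)^2/12 + (-0.1524)^2/3
  = 0.5364 + 5.5516 + 2.9651 + 0.0077 = 9.0609
Step 3: Objective decrease = 0.5 * g^T H^(-1) g = 4.5304


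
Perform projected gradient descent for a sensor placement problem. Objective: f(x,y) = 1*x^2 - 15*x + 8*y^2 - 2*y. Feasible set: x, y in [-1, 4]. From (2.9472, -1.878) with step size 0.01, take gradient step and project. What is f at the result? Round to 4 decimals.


Step 1: Compute gradient at (2.9472, -1.878).
grad_x = 2*1*2.9472 - 15 = -9.1056
grad_y = 2*8*-1.878 - 2 = -32.048
Step 2: Gradient step.
x_raw = 2.9472 - 0.01*-9.1056 = 3.0383
y_raw = -1.878 - 0.01*-32.048 = -1.5575
Step 3: Project onto [-1, 4].
x_proj = clip(3.0383) = 3.0383
y_proj = clip(-1.5575) = -1.0
Step 4: Evaluate f.
f(3.0383, -1.0) = -26.3428


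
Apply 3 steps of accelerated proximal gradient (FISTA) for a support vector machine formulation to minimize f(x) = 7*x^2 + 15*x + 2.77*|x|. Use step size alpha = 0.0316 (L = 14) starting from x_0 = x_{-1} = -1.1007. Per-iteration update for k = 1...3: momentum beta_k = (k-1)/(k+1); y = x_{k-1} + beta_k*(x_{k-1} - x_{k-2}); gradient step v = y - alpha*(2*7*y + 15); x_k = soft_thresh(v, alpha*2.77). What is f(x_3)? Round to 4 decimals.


FISTA on f(x) = 7*x^2 + 15*x + 2.77*|x|
L = 14, alpha = 0.0316
Iteration 1: beta = 0.0, y = -1.1007 + 0.0*(-1.1007 + 1.1007) = -1.1007
  grad(y) = -0.4098, v = y - alpha*grad = -1.0878
  prox(v) = soft_thresh(-1.0878, 0.0875) = -1.0002
Iteration 2: beta = 0.3333, y = -1.0002 + 0.3333*(-1.0002 + 1.1007) = -0.9667
  grad(y) = 1.4659, v = y - alpha*grad = -1.013
  prox(v) = soft_thresh(-1.013, 0.0875) = -0.9255
Iteration 3: beta = 0.5, y = -0.9255 + 0.5*(-0.9255 + 1.0002) = -0.8882
  grad(y) = 2.5657, v = y - alpha*grad = -0.9692
  prox(v) = soft_thresh(-0.9692, 0.0875) = -0.8817
f(x_3) = 7*(-0.8817)^2 + 15*(-0.8817) + 2.77*|-0.8817| = -5.3414


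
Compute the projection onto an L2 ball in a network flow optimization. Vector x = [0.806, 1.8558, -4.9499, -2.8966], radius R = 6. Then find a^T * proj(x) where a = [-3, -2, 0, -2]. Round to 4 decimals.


Step 1: Compute ||x|| (intermediates to 6 decimals).
||x|| = sqrt(0.806^2 + 1.8558^2 + (-4.9499)^2 + (-2.8966)^2) = 6.081565
Step 2: Project.
Since ||x|| > R, scale = R/||x|| = 6/6.081565 = 0.986588, proj(x) = scale * x
proj(x) = [0.79519, 1.83091, -4.883512, -2.857751]
Step 3: Dot product.
a^T * proj(x) = -3*0.79519 - 2*1.83091 + 0*(-4.883512) - 2*(-2.857751) = -0.3319


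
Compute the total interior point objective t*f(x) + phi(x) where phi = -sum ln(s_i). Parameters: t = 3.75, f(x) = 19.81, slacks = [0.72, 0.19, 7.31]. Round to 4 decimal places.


Step 1: Compute log-barrier.
ln values: [-0.3285, -1.6607, 1.9892]
phi = -(-0.3285 - 1.6607 + 1.9892) = -0.0
Step 2: Compute augmented objective.
t*f(x) = 3.75*19.81 = 74.2875
Total = 74.2875 - 0.0 = 74.2875


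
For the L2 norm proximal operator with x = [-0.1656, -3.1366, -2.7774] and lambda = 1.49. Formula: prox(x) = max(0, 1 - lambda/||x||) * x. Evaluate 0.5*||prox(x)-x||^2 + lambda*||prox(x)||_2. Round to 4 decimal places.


Step 1: Compute ||x||.
||x|| = 4.1928
Step 2: Compute scaling factor.
scale = max(0, 1 - 1.49/4.1928) = 0.6446
Step 3: prox(x) = [-0.1068, -2.0219, -1.7904]
||prox(x)|| = 2.7028
Step 4: Proximal objective.
0.5*||prox-x||^2 = 1.1101
lambda*||prox|| = 4.0272
Total = 5.1372


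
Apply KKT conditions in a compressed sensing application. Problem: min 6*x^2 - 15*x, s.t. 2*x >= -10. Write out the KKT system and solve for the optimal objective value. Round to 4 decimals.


Step 1: Try lambda = 0 (constraint inactive).
Stationarity: 2*6*x - 15 = 0
x* = 15/(2*6) = 1.25
Check constraint: 2*1.25 = 2.5 >= -10 -- satisfied.
Step 2: Compute optimal value.
f(x*) = 6*1.25^2 - 15*1.25 = -9.375


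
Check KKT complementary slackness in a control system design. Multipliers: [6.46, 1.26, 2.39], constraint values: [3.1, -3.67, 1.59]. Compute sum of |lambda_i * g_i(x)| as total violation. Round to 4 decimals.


KKT complementary slackness check:
lambda_1 * g_1 = 6.46 * 3.1 = 20.026
lambda_2 * g_2 = 1.26 * -3.67 = -4.6242
lambda_3 * g_3 = 2.39 * 1.59 = 3.8001
Total violation = 20.026 + 4.6242 + 3.8001 = 28.4503


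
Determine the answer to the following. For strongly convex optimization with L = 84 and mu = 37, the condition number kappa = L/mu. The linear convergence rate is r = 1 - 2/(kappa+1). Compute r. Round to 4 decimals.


Step 1: Compute the condition number.
kappa = L/mu = 84/37 = 2.2703
Step 2: Compute the convergence rate.
r = 1 - 2/(kappa + 1) = 1 - 2*mu/(L + mu) = (L - mu)/(L + mu) = 47/121 = 0.3884


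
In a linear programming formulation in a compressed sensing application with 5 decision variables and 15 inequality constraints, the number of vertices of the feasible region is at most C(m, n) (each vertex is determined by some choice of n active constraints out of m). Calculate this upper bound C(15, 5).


Each vertex corresponds to some choice of n active constraints out of m, so the number of vertices is at most C(m, n) = m! / (n!(m-n)!).
m = 15, n = 5
Numerator: 15 * 14 * 13 * 12 * 11
Denominator: 5! = 120
C(15, 5) = 3003


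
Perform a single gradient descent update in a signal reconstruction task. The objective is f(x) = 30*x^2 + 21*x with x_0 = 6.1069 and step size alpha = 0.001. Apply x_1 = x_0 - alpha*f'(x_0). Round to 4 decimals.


We compute the gradient at x_0 and apply the update.
f'(x) = 60*x + 21
f'(6.1069) = 60*6.1069 + 21 = 387.414
x_1 = 6.1069 - 0.001*387.414 = 5.7195


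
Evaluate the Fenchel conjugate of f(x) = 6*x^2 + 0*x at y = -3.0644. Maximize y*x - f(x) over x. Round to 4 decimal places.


f*(y) = sup_x {y*x - a*x^2 - b*x} = sup_x {(y-b)*x - a*x^2}
FOC: (y - b) - 2a*x = 0 => x* = (y - b)/(2a)
x* = (-3.0644 - 0)/(2*6) = -0.2554
f*(-3.0644) = (y-b)^2/(4a) = (-3.0644 - 0)^2/(4*6)
= 9.3905/24 = 0.3913


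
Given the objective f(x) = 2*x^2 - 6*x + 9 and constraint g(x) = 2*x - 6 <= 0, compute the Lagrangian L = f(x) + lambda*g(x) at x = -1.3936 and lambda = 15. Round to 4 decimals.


Step 1: Evaluate f(x).
f(-1.3936) = 2*(-1.3936)^2 - 6*(-1.3936) + 9 = 21.2458
Step 2: Evaluate g(x).
g(-1.3936) = 2*-1.3936 - 6 = -8.7872
Step 3: Compute Lagrangian.
L = 21.2458 + 15*-8.7872 = -110.5622


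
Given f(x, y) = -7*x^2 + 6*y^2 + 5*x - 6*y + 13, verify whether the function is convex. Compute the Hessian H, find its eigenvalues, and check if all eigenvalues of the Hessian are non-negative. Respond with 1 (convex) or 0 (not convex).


The Hessian of f(x,y) = -7*x^2 + 6*y^2 + 5*x - 6*y + 13 is:
H = [[-14, 0], [0, 12]]
Trace = -14 + 12 = -2
Determinant = -14*12 - (0)^2 = -168
Discriminant = (-2)^2 - 4*-168 = 676.0
Eigenvalues: lambda_1 = -14.0, lambda_2 = 12.0
The function is not convex.

0


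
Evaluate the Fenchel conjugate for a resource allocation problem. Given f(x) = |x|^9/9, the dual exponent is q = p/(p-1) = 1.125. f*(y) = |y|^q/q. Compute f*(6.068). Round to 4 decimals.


The conjugate exponent q satisfies 1/p + 1/q = 1.
p = 9, so q = 9/(9 - 1) = 1.125
|y|^q = 6.068^1.125 = 7.602
f*(6.068) = 7.602 / 1.125 = 6.7573


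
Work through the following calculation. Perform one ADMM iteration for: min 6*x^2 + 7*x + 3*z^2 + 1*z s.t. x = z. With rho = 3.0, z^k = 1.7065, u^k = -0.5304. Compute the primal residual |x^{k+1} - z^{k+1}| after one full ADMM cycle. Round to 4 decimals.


ADMM iteration with rho = 3.0, z^k = 1.7065, u^k = -0.5304
Step 1: x-update.
Minimize 6*x^2 + 7*x + (3.0/2)*(x - 1.7065 - 0.5304)^2
FOC: (2*6 + 3.0)*x = -7 + 3.0*(1.7065 + 0.5304)
x^{k+1} = -0.0193
Step 2: z-update.
Minimize 3*z^2 + 1*z + (3.0/2)*(-0.0193 - z - 0.5304)^2
FOC: (2*3 + 3.0)*z = -1 + 3.0*(-0.0193 - 0.5304)
z^{k+1} = -0.2943
Step 3: u-update.
u^{k+1} = -0.5304 - 0.0193 + 0.2943 = -0.2553
Step 4: Primal residual = |-0.0193 + 0.2943| = 0.2751


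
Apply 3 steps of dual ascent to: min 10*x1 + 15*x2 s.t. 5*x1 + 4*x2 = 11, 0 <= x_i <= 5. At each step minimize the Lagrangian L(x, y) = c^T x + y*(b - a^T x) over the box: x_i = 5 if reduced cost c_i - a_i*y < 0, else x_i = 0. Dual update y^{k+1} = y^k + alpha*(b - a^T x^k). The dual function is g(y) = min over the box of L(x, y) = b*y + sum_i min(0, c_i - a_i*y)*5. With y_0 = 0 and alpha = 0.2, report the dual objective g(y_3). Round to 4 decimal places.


Dual ascent for LP: min 10*x1 + 15*x2, 5*x1 + 4*x2 = 11, 0 <= x_i <= 5
Step 1: y^k = 0.0, reduced costs: (10.0, 15.0)
  x^k = (0.0, 0.0), subgradient = b - a^T x = 11.0
  y^{k+1} = 0.0 + 0.2*11.0 = 2.2
Step 2: y^k = 2.2, reduced costs: (-1.0, 6.2)
  x^k = (5.0, 0.0), subgradient = b - a^T x = -14.0
  y^{k+1} = 2.2 + 0.2*-14.0 = -0.6
Step 3: y^k = -0.6, reduced costs: (13.0, 17.4)
  x^k = (0.0, 0.0), subgradient = b - a^T x = 11.0
  y^{k+1} = -0.6 + 0.2*11.0 = 1.6
Dual objective at y_3 = 1.6: reduced costs (2.0, 8.6), box minimizer x = (0.0, 0.0)
g(y_3) = b*y + (c1 - a1*y)*x1 + (c2 - a2*y)*x2 = 11*1.6 + 2.0*0.0 + 8.6*0.0 = 17.6 + 0.0 + 0.0 = 17.6


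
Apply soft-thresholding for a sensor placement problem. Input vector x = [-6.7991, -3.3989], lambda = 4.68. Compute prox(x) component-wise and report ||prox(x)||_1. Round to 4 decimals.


Soft-thresholding with lambda = 4.68:
prox(-6.7991) = sign(-6.7991)*max(|-6.7991| - 4.68, 0) = -2.1191
prox(-3.3989) = sign(-3.3989)*max(|-3.3989| - 4.68, 0) = 0.0
prox(x) = [-2.1191, 0.0]
||prox(x)||_1 = 2.1191 + 0.0 = 2.1191


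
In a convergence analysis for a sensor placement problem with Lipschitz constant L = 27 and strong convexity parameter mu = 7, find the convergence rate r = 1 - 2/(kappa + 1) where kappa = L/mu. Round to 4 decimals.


Step 1: Compute the condition number.
kappa = L/mu = 27/7 = 3.8571
Step 2: Compute the convergence rate.
r = 1 - 2/(kappa + 1) = 1 - 2*mu/(L + mu) = (L - mu)/(L + mu) = 20/34 = 0.5882


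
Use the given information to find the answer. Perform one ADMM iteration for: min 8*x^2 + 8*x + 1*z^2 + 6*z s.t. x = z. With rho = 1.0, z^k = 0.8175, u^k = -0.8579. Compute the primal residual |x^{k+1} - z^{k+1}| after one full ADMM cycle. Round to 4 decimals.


ADMM iteration with rho = 1.0, z^k = 0.8175, u^k = -0.8579
Step 1: x-update.
Minimize 8*x^2 + 8*x + (1.0/2)*(x - 0.8175 - 0.8579)^2
FOC: (2*8 + 1.0)*x = -8 + 1.0*(0.8175 + 0.8579)
x^{k+1} = -0.372
Step 2: z-update.
Minimize 1*z^2 + 6*z + (1.0/2)*(-0.372 - z - 0.8579)^2
FOC: (2*1 + 1.0)*z = -6 + 1.0*(-0.372 - 0.8579)
z^{k+1} = -2.41
Step 3: u-update.
u^{k+1} = -0.8579 - 0.372 + 2.41 = 1.18
Step 4: Primal residual = |-0.372 + 2.41| = 2.0379
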